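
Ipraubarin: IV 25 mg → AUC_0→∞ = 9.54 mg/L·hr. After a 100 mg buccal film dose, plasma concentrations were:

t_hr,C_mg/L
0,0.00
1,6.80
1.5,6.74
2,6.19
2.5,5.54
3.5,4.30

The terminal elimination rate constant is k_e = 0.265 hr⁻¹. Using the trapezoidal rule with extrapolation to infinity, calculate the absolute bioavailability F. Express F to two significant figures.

F = 0.89

Trapezoidal AUC_0→3.5 (buccal film):
  [0→1]: (0.00+6.80)/2 × 1 = 3.4
  [1→1.5]: (6.80+6.74)/2 × 0.5 = 3.385
  [1.5→2]: (6.74+6.19)/2 × 0.5 = 3.2325
  [2→2.5]: (6.19+5.54)/2 × 0.5 = 2.9325
  [2.5→3.5]: (5.54+4.30)/2 × 1 = 4.92
  Sum = 17.87 mg/L·hr
Tail: C_last/k_e = 4.30/0.265 = 16.226
AUC_0→∞ (buccal film) = 17.87 + 16.226 = 34.096 mg/L·hr
F = (AUC_ev/D_ev)/(AUC_iv/D_iv) = (34.096/100)/(9.54/25) = 0.34096/0.3816 = 0.8935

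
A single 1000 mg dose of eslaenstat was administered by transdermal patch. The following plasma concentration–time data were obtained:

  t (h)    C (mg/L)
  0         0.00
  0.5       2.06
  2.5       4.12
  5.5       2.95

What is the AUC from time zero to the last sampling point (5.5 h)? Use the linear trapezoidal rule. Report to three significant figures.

Trapezoidal AUC_0→5.5:
  [0→0.5]: (0.00+2.06)/2 × 0.5 = 0.515
  [0.5→2.5]: (2.06+4.12)/2 × 2 = 6.18
  [2.5→5.5]: (4.12+2.95)/2 × 3 = 10.605
  Sum = 17.3 mg/L·h

AUC = 17.3 mg/L·h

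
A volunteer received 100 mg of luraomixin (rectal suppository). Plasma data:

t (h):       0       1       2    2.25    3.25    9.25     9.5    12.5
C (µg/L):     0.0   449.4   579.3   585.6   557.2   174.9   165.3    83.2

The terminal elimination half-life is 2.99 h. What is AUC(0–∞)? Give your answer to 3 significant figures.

AUC = 4430 µg/L·h

Trapezoidal AUC_0→12.5:
  [0→1]: (0.0+449.4)/2 × 1 = 224.7
  [1→2]: (449.4+579.3)/2 × 1 = 514.35
  [2→2.25]: (579.3+585.6)/2 × 0.25 = 145.6125
  [2.25→3.25]: (585.6+557.2)/2 × 1 = 571.4
  [3.25→9.25]: (557.2+174.9)/2 × 6 = 2196.3
  [9.25→9.5]: (174.9+165.3)/2 × 0.25 = 42.525
  [9.5→12.5]: (165.3+83.2)/2 × 3 = 372.75
  Sum = 4067.6375 µg/L·h
k_e = ln2 / t½ = 0.693147 / 2.99 = 0.2318 h^-1
Extrapolated tail: C_last / k_e = 83.2 / 0.2318 = 358.930
AUC_0→∞ = 4067.6375 + 358.930 = 4426.5675 µg/L·h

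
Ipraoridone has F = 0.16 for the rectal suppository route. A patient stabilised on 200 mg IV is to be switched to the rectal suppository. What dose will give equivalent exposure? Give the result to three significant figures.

D_rectal = 1250 mg

For equal systemic exposure: F × D_ev = D_iv
D_ev = D_iv / F = 200 / 0.16 = 1250 mg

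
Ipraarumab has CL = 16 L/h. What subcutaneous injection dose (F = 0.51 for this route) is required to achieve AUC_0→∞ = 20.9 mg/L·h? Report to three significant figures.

Dose = CL × AUC_0→∞ / F
     = 16 × 20.9 / 0.51 = 655.686 mg

Dose = 656 mg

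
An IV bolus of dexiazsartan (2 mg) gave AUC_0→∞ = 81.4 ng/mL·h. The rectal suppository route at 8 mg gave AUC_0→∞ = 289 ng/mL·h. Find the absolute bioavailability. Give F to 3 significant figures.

F = (AUC_ev / D_ev) / (AUC_iv / D_iv)
  = (289/8) / (81.4/2)
  = 36.125 / 40.7 = 0.8876

F = 0.888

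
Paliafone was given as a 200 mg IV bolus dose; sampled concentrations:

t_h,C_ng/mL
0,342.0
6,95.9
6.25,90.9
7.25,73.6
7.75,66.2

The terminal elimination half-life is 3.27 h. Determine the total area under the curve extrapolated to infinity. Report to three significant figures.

Trapezoidal AUC_0→7.75:
  [0→6]: (342.0+95.9)/2 × 6 = 1313.7
  [6→6.25]: (95.9+90.9)/2 × 0.25 = 23.35
  [6.25→7.25]: (90.9+73.6)/2 × 1 = 82.25
  [7.25→7.75]: (73.6+66.2)/2 × 0.5 = 34.95
  Sum = 1454.25 ng/mL·h
k_e = ln2 / t½ = 0.693147 / 3.27 = 0.2120 h^-1
Extrapolated tail: C_last / k_e = 66.2 / 0.212 = 312.264
AUC_0→∞ = 1454.25 + 312.264 = 1766.514 ng/mL·h

AUC = 1770 ng/mL·h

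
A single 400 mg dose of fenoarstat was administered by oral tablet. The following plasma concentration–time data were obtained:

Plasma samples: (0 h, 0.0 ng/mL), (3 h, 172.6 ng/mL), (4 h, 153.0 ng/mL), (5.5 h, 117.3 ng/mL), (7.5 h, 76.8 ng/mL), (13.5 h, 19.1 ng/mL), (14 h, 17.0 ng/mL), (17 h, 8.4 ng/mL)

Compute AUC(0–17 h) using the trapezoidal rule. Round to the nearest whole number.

Trapezoidal AUC_0→17:
  [0→3]: (0.0+172.6)/2 × 3 = 258.9
  [3→4]: (172.6+153.0)/2 × 1 = 162.8
  [4→5.5]: (153.0+117.3)/2 × 1.5 = 202.725
  [5.5→7.5]: (117.3+76.8)/2 × 2 = 194.1
  [7.5→13.5]: (76.8+19.1)/2 × 6 = 287.7
  [13.5→14]: (19.1+17.0)/2 × 0.5 = 9.025
  [14→17]: (17.0+8.4)/2 × 3 = 38.1
  Sum = 1153.35 ng/mL·h

AUC = 1153 ng/mL·h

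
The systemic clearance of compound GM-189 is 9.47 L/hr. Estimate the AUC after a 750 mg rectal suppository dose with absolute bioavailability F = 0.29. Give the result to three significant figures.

AUC = 23.0 mg/L·hr

AUC_0→∞ = F × Dose / CL
        = 0.29 × 750 / 9.47 = 22.9673 mg/L·hr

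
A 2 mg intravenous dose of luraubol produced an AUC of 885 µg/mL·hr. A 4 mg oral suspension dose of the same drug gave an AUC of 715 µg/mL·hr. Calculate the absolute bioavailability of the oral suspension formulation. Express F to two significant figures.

F = (AUC_ev / D_ev) / (AUC_iv / D_iv)
  = (715/4) / (885/2)
  = 178.75 / 442.5 = 0.4040

F = 0.40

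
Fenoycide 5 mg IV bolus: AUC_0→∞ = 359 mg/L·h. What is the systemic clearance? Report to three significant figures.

CL = 0.0139 L/h

CL = Dose_iv / AUC_0→∞
   = 5 / 359 = 0.0139276 L/h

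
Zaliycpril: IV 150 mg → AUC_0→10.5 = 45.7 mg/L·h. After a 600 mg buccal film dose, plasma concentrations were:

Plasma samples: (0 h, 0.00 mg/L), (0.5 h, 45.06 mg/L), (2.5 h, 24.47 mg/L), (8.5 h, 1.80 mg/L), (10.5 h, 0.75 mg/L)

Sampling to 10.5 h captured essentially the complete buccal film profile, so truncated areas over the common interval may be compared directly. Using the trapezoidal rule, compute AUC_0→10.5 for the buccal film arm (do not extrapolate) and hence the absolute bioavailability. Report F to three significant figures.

Trapezoidal AUC_0→10.5 (buccal film):
  [0→0.5]: (0.00+45.06)/2 × 0.5 = 11.265
  [0.5→2.5]: (45.06+24.47)/2 × 2 = 69.53
  [2.5→8.5]: (24.47+1.80)/2 × 6 = 78.81
  [8.5→10.5]: (1.80+0.75)/2 × 2 = 2.55
  Sum = 162.155 mg/L·h
F = (AUC_ev/D_ev)/(AUC_iv/D_iv) = (162.155/600)/(45.7/150) = 0.270258/0.304667 = 0.8871

F = 0.887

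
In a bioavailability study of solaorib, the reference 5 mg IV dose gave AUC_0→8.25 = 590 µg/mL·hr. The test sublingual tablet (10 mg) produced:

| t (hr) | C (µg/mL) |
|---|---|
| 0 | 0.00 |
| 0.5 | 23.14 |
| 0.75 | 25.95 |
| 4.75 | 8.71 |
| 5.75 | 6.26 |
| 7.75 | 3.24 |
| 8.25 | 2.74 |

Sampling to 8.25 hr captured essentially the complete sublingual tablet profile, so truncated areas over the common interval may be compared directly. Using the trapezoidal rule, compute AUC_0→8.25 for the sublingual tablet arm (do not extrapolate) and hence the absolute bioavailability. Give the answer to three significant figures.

F = 0.0845

Trapezoidal AUC_0→8.25 (sublingual tablet):
  [0→0.5]: (0.00+23.14)/2 × 0.5 = 5.785
  [0.5→0.75]: (23.14+25.95)/2 × 0.25 = 6.13625
  [0.75→4.75]: (25.95+8.71)/2 × 4 = 69.32
  [4.75→5.75]: (8.71+6.26)/2 × 1 = 7.485
  [5.75→7.75]: (6.26+3.24)/2 × 2 = 9.5
  [7.75→8.25]: (3.24+2.74)/2 × 0.5 = 1.495
  Sum = 99.72125 µg/mL·hr
F = (AUC_ev/D_ev)/(AUC_iv/D_iv) = (99.72125/10)/(590/5) = 9.972125/118 = 0.0845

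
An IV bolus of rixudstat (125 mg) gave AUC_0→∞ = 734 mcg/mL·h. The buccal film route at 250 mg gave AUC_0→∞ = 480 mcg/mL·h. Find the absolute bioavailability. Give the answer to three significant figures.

F = (AUC_ev / D_ev) / (AUC_iv / D_iv)
  = (480/250) / (734/125)
  = 1.92 / 5.872 = 0.3270

F = 0.327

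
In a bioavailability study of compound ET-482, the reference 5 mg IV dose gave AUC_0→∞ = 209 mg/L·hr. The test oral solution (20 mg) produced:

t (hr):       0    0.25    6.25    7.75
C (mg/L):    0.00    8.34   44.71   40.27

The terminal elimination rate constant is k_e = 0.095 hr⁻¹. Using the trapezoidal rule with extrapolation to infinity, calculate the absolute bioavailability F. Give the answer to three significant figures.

F = 0.775

Trapezoidal AUC_0→7.75 (oral solution):
  [0→0.25]: (0.00+8.34)/2 × 0.25 = 1.0425
  [0.25→6.25]: (8.34+44.71)/2 × 6 = 159.15
  [6.25→7.75]: (44.71+40.27)/2 × 1.5 = 63.735
  Sum = 223.9275 mg/L·hr
Tail: C_last/k_e = 40.27/0.095 = 423.895
AUC_0→∞ (oral solution) = 223.9275 + 423.895 = 647.8225 mg/L·hr
F = (AUC_ev/D_ev)/(AUC_iv/D_iv) = (647.8225/20)/(209/5) = 32.391125/41.8 = 0.7749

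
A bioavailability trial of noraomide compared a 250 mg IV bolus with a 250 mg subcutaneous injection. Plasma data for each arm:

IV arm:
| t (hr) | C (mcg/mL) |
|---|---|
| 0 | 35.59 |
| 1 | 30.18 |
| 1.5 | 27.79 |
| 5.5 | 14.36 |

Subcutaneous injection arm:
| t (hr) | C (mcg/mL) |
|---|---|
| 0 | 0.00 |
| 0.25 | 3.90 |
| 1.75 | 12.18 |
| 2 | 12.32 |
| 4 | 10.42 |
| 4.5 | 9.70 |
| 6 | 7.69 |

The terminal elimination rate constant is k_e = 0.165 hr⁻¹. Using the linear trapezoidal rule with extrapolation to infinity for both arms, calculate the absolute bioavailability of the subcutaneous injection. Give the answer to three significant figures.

Trapezoidal AUC_0→5.5 (IV):
  [0→1]: (35.59+30.18)/2 × 1 = 32.885
  [1→1.5]: (30.18+27.79)/2 × 0.5 = 14.4925
  [1.5→5.5]: (27.79+14.36)/2 × 4 = 84.3
  Sum = 131.6775 mcg/mL·hr
IV tail: 14.36/0.165 = 87.030; AUC_iv,0→∞ = 131.6775 + 87.030 = 218.7075 mcg/mL·hr
Trapezoidal AUC_0→6 (subcutaneous injection):
  [0→0.25]: (0.00+3.90)/2 × 0.25 = 0.4875
  [0.25→1.75]: (3.90+12.18)/2 × 1.5 = 12.06
  [1.75→2]: (12.18+12.32)/2 × 0.25 = 3.0625
  [2→4]: (12.32+10.42)/2 × 2 = 22.74
  [4→4.5]: (10.42+9.70)/2 × 0.5 = 5.03
  [4.5→6]: (9.70+7.69)/2 × 1.5 = 13.0425
  Sum = 56.4225 mcg/mL·hr
subcutaneous injection tail: 7.69/0.165 = 46.606; AUC_ev,0→∞ = 56.4225 + 46.606 = 103.0285 mcg/mL·hr
F = (AUC_ev/D_ev)/(AUC_iv/D_iv) = (103.0285/250)/(218.7075/250) = 0.412114/0.87483 = 0.4711

F = 0.471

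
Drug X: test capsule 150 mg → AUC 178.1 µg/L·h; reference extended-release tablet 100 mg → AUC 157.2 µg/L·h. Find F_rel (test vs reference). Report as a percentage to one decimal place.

F_rel = 75.5%

F_rel = (AUC_test/D_test) / (AUC_ref/D_ref)
      = (178.1/150) / (157.2/100)
      = 1.18733 / 1.572 = 0.7553 = 75.53%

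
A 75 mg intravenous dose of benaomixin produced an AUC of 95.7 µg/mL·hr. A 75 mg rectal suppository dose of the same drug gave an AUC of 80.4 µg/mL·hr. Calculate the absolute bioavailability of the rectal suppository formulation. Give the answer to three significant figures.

F = (AUC_ev / D_ev) / (AUC_iv / D_iv)
  = (80.4/75) / (95.7/75)
  = 1.072 / 1.276 = 0.8401

F = 0.840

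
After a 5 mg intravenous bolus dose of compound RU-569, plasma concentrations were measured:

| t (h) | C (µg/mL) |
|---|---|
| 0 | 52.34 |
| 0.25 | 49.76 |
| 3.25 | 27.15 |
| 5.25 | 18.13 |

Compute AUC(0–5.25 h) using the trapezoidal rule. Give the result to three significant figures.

AUC = 173 µg/mL·h

Trapezoidal AUC_0→5.25:
  [0→0.25]: (52.34+49.76)/2 × 0.25 = 12.7625
  [0.25→3.25]: (49.76+27.15)/2 × 3 = 115.365
  [3.25→5.25]: (27.15+18.13)/2 × 2 = 45.28
  Sum = 173.4075 µg/mL·h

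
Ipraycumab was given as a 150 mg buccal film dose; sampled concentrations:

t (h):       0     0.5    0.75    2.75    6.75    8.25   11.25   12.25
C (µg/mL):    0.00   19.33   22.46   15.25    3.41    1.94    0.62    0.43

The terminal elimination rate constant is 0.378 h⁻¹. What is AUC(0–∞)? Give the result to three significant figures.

Trapezoidal AUC_0→12.25:
  [0→0.5]: (0.00+19.33)/2 × 0.5 = 4.8325
  [0.5→0.75]: (19.33+22.46)/2 × 0.25 = 5.22375
  [0.75→2.75]: (22.46+15.25)/2 × 2 = 37.71
  [2.75→6.75]: (15.25+3.41)/2 × 4 = 37.32
  [6.75→8.25]: (3.41+1.94)/2 × 1.5 = 4.0125
  [8.25→11.25]: (1.94+0.62)/2 × 3 = 3.84
  [11.25→12.25]: (0.62+0.43)/2 × 1 = 0.525
  Sum = 93.46375 µg/mL·h
Extrapolated tail: C_last / k_e = 0.43 / 0.378 = 1.138
AUC_0→∞ = 93.46375 + 1.138 = 94.60175 µg/mL·h

AUC = 94.6 µg/mL·h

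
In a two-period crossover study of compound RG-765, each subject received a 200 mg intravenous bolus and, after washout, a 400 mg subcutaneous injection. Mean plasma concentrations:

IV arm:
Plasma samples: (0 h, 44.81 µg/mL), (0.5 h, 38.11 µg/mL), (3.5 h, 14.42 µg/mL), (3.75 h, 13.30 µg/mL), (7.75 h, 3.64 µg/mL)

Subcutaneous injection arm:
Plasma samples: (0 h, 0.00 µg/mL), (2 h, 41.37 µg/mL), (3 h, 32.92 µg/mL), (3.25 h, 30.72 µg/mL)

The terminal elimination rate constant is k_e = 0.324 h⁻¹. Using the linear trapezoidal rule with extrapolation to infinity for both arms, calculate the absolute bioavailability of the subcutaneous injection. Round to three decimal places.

F = 0.612

Trapezoidal AUC_0→7.75 (IV):
  [0→0.5]: (44.81+38.11)/2 × 0.5 = 20.73
  [0.5→3.5]: (38.11+14.42)/2 × 3 = 78.795
  [3.5→3.75]: (14.42+13.30)/2 × 0.25 = 3.465
  [3.75→7.75]: (13.30+3.64)/2 × 4 = 33.88
  Sum = 136.87 µg/mL·h
IV tail: 3.64/0.324 = 11.235; AUC_iv,0→∞ = 136.87 + 11.235 = 148.105 µg/mL·h
Trapezoidal AUC_0→3.25 (subcutaneous injection):
  [0→2]: (0.00+41.37)/2 × 2 = 41.37
  [2→3]: (41.37+32.92)/2 × 1 = 37.145
  [3→3.25]: (32.92+30.72)/2 × 0.25 = 7.955
  Sum = 86.47 µg/mL·h
subcutaneous injection tail: 30.72/0.324 = 94.815; AUC_ev,0→∞ = 86.47 + 94.815 = 181.285 µg/mL·h
F = (AUC_ev/D_ev)/(AUC_iv/D_iv) = (181.285/400)/(148.105/200) = 0.4532125/0.740525 = 0.6120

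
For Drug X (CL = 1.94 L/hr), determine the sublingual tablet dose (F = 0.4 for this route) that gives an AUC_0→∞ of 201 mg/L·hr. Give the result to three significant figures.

Dose = 975 mg

Dose = CL × AUC_0→∞ / F
     = 1.94 × 201 / 0.4 = 974.85 mg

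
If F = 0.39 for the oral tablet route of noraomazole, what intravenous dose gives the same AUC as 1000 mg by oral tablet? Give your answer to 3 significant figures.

D_iv = 390 mg

Systemic exposure from an extravascular dose = F × D_ev, so the equivalent IV dose is F × D_ev.
D_iv = F × D_ev = 0.39 × 1000 = 390 mg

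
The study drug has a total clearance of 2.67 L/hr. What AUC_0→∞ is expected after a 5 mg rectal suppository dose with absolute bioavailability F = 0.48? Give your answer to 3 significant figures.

AUC_0→∞ = F × Dose / CL
        = 0.48 × 5 / 2.67 = 0.898876 mg/L·hr

AUC = 0.899 mg/L·hr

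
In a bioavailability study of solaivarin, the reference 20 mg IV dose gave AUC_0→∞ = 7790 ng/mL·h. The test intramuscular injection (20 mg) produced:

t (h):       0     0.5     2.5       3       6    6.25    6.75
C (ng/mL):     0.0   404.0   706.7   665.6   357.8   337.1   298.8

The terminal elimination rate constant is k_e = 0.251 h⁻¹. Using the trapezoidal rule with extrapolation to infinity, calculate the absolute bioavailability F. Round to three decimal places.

F = 0.581

Trapezoidal AUC_0→6.75 (intramuscular injection):
  [0→0.5]: (0.0+404.0)/2 × 0.5 = 101.0
  [0.5→2.5]: (404.0+706.7)/2 × 2 = 1110.7
  [2.5→3]: (706.7+665.6)/2 × 0.5 = 343.075
  [3→6]: (665.6+357.8)/2 × 3 = 1535.1
  [6→6.25]: (357.8+337.1)/2 × 0.25 = 86.8625
  [6.25→6.75]: (337.1+298.8)/2 × 0.5 = 158.975
  Sum = 3335.7125 ng/mL·h
Tail: C_last/k_e = 298.8/0.251 = 1190.438
AUC_0→∞ (intramuscular injection) = 3335.7125 + 1190.438 = 4526.1505 ng/mL·h
F = (AUC_ev/D_ev)/(AUC_iv/D_iv) = (4526.1505/20)/(7790/20) = 226.308/389.5 = 0.5810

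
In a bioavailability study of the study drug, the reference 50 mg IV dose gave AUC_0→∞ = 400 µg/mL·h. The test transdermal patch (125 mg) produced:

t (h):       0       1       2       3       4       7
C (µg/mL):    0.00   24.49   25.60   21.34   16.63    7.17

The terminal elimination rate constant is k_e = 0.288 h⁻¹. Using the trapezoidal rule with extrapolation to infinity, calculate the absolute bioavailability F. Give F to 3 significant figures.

Trapezoidal AUC_0→7 (transdermal patch):
  [0→1]: (0.00+24.49)/2 × 1 = 12.245
  [1→2]: (24.49+25.60)/2 × 1 = 25.045
  [2→3]: (25.60+21.34)/2 × 1 = 23.47
  [3→4]: (21.34+16.63)/2 × 1 = 18.985
  [4→7]: (16.63+7.17)/2 × 3 = 35.7
  Sum = 115.445 µg/mL·h
Tail: C_last/k_e = 7.17/0.288 = 24.896
AUC_0→∞ (transdermal patch) = 115.445 + 24.896 = 140.341 µg/mL·h
F = (AUC_ev/D_ev)/(AUC_iv/D_iv) = (140.341/125)/(400/50) = 1.122728/8 = 0.1403

F = 0.140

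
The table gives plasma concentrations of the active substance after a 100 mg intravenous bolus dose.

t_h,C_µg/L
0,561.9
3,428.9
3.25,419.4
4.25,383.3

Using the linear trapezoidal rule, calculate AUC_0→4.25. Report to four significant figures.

AUC = 1994 µg/L·h

Trapezoidal AUC_0→4.25:
  [0→3]: (561.9+428.9)/2 × 3 = 1486.2
  [3→3.25]: (428.9+419.4)/2 × 0.25 = 106.0375
  [3.25→4.25]: (419.4+383.3)/2 × 1 = 401.35
  Sum = 1993.5875 µg/L·h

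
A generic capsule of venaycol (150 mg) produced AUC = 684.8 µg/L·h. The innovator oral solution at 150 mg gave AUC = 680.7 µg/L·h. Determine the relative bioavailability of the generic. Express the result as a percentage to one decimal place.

F_rel = 100.6%

F_rel = (AUC_test/D_test) / (AUC_ref/D_ref)
      = (684.8/150) / (680.7/150)
      = 4.56533 / 4.538 = 1.0060 = 100.60%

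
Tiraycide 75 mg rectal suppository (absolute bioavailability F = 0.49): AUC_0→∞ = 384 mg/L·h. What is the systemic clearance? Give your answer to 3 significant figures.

CL = F × Dose / AUC_0→∞
   = 0.49 × 75 / 384 = 0.095703125 L/h

CL = 0.0957 L/h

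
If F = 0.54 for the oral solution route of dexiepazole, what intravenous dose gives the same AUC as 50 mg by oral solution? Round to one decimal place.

D_iv = 27.0 mg

Systemic exposure from an extravascular dose = F × D_ev, so the equivalent IV dose is F × D_ev.
D_iv = F × D_ev = 0.54 × 50 = 27 mg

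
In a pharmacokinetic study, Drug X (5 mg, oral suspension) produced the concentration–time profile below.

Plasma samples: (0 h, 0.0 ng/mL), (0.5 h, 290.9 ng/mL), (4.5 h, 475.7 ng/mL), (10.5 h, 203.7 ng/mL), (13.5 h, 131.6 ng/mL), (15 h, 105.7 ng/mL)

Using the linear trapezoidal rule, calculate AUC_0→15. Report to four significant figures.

AUC = 4325 ng/mL·h

Trapezoidal AUC_0→15:
  [0→0.5]: (0.0+290.9)/2 × 0.5 = 72.725
  [0.5→4.5]: (290.9+475.7)/2 × 4 = 1533.2
  [4.5→10.5]: (475.7+203.7)/2 × 6 = 2038.2
  [10.5→13.5]: (203.7+131.6)/2 × 3 = 502.95
  [13.5→15]: (131.6+105.7)/2 × 1.5 = 177.975
  Sum = 4325.05 ng/mL·h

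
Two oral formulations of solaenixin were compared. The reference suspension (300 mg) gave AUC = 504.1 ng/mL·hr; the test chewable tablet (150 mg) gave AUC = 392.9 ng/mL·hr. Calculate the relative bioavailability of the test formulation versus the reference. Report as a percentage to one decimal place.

F_rel = (AUC_test/D_test) / (AUC_ref/D_ref)
      = (392.9/150) / (504.1/300)
      = 2.61933 / 1.68033 = 1.5588 = 155.88%

F_rel = 155.9%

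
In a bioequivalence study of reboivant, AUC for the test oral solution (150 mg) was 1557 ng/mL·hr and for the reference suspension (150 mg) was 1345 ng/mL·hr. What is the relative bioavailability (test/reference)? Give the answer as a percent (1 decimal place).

F_rel = (AUC_test/D_test) / (AUC_ref/D_ref)
      = (1557/150) / (1345/150)
      = 10.38 / 8.96667 = 1.1576 = 115.76%

F_rel = 115.8%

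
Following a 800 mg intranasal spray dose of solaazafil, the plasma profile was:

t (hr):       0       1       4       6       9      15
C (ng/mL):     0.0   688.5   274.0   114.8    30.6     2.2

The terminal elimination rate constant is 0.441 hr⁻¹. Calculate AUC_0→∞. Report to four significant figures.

Trapezoidal AUC_0→15:
  [0→1]: (0.0+688.5)/2 × 1 = 344.25
  [1→4]: (688.5+274.0)/2 × 3 = 1443.75
  [4→6]: (274.0+114.8)/2 × 2 = 388.8
  [6→9]: (114.8+30.6)/2 × 3 = 218.1
  [9→15]: (30.6+2.2)/2 × 6 = 98.4
  Sum = 2493.3 ng/mL·hr
Extrapolated tail: C_last / k_e = 2.2 / 0.441 = 4.989
AUC_0→∞ = 2493.3 + 4.989 = 2498.289 ng/mL·hr

AUC = 2498 ng/mL·hr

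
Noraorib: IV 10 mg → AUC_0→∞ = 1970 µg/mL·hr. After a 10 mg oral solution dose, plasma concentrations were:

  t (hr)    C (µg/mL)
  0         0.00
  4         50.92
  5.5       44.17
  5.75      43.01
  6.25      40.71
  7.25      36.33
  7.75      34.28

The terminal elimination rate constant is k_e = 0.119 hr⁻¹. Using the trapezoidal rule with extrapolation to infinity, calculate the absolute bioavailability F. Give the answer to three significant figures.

Trapezoidal AUC_0→7.75 (oral solution):
  [0→4]: (0.00+50.92)/2 × 4 = 101.84
  [4→5.5]: (50.92+44.17)/2 × 1.5 = 71.3175
  [5.5→5.75]: (44.17+43.01)/2 × 0.25 = 10.8975
  [5.75→6.25]: (43.01+40.71)/2 × 0.5 = 20.93
  [6.25→7.25]: (40.71+36.33)/2 × 1 = 38.52
  [7.25→7.75]: (36.33+34.28)/2 × 0.5 = 17.6525
  Sum = 261.1575 µg/mL·hr
Tail: C_last/k_e = 34.28/0.119 = 288.067
AUC_0→∞ (oral solution) = 261.1575 + 288.067 = 549.2245 µg/mL·hr
F = (AUC_ev/D_ev)/(AUC_iv/D_iv) = (549.2245/10)/(1970/10) = 54.92245/197 = 0.2788

F = 0.279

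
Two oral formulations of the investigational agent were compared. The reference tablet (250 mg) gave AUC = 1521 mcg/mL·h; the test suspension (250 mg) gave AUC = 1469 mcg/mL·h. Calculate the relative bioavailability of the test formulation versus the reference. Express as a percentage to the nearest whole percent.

F_rel = 97%

F_rel = (AUC_test/D_test) / (AUC_ref/D_ref)
      = (1469/250) / (1521/250)
      = 5.876 / 6.084 = 0.9658 = 96.58%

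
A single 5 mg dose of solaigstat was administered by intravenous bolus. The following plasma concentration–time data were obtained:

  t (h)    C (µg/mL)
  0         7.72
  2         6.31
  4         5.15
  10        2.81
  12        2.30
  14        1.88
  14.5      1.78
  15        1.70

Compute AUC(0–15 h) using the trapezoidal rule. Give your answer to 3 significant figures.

AUC = 60.4 µg/mL·h

Trapezoidal AUC_0→15:
  [0→2]: (7.72+6.31)/2 × 2 = 14.03
  [2→4]: (6.31+5.15)/2 × 2 = 11.46
  [4→10]: (5.15+2.81)/2 × 6 = 23.88
  [10→12]: (2.81+2.30)/2 × 2 = 5.11
  [12→14]: (2.30+1.88)/2 × 2 = 4.18
  [14→14.5]: (1.88+1.78)/2 × 0.5 = 0.915
  [14.5→15]: (1.78+1.70)/2 × 0.5 = 0.87
  Sum = 60.445 µg/mL·h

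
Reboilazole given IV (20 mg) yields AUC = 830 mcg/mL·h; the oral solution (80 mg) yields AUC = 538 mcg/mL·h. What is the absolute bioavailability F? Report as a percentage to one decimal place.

F = 16.2%

F = (AUC_ev / D_ev) / (AUC_iv / D_iv)
  = (538/80) / (830/20)
  = 6.725 / 41.5 = 0.1620
  = 16.20%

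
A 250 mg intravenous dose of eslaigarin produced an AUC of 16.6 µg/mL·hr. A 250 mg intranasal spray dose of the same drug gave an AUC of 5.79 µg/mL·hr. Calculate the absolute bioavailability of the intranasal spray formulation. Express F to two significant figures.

F = 0.35

F = (AUC_ev / D_ev) / (AUC_iv / D_iv)
  = (5.79/250) / (16.6/250)
  = 0.02316 / 0.0664 = 0.3488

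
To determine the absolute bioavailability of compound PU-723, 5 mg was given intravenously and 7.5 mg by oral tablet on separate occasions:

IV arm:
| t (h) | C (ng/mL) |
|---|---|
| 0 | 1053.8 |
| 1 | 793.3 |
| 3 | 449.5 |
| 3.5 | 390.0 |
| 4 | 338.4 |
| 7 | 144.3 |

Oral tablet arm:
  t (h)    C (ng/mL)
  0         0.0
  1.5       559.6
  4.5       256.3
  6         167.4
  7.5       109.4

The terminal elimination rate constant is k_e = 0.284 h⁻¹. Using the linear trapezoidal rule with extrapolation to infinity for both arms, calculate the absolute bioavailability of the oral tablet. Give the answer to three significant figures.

Trapezoidal AUC_0→7 (IV):
  [0→1]: (1053.8+793.3)/2 × 1 = 923.55
  [1→3]: (793.3+449.5)/2 × 2 = 1242.8
  [3→3.5]: (449.5+390.0)/2 × 0.5 = 209.875
  [3.5→4]: (390.0+338.4)/2 × 0.5 = 182.1
  [4→7]: (338.4+144.3)/2 × 3 = 724.05
  Sum = 3282.375 ng/mL·h
IV tail: 144.3/0.284 = 508.099; AUC_iv,0→∞ = 3282.375 + 508.099 = 3790.474 ng/mL·h
Trapezoidal AUC_0→7.5 (oral tablet):
  [0→1.5]: (0.0+559.6)/2 × 1.5 = 419.7
  [1.5→4.5]: (559.6+256.3)/2 × 3 = 1223.85
  [4.5→6]: (256.3+167.4)/2 × 1.5 = 317.775
  [6→7.5]: (167.4+109.4)/2 × 1.5 = 207.6
  Sum = 2168.925 ng/mL·h
oral tablet tail: 109.4/0.284 = 385.211; AUC_ev,0→∞ = 2168.925 + 385.211 = 2554.136 ng/mL·h
F = (AUC_ev/D_ev)/(AUC_iv/D_iv) = (2554.136/7.5)/(3790.474/5) = 340.551/758.0948 = 0.4492

F = 0.449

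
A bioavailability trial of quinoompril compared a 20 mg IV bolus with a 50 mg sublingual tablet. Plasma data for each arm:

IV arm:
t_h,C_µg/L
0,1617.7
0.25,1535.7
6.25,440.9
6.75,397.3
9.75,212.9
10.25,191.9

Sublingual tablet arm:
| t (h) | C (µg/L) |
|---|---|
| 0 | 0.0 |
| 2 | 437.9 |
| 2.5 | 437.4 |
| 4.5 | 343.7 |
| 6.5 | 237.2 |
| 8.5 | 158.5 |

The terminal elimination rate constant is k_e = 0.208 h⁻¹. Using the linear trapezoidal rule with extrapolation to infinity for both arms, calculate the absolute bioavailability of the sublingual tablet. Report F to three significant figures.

F = 0.150

Trapezoidal AUC_0→10.25 (IV):
  [0→0.25]: (1617.7+1535.7)/2 × 0.25 = 394.175
  [0.25→6.25]: (1535.7+440.9)/2 × 6 = 5929.8
  [6.25→6.75]: (440.9+397.3)/2 × 0.5 = 209.55
  [6.75→9.75]: (397.3+212.9)/2 × 3 = 915.3
  [9.75→10.25]: (212.9+191.9)/2 × 0.5 = 101.2
  Sum = 7550.025 µg/L·h
IV tail: 191.9/0.208 = 922.596; AUC_iv,0→∞ = 7550.025 + 922.596 = 8472.621 µg/L·h
Trapezoidal AUC_0→8.5 (sublingual tablet):
  [0→2]: (0.0+437.9)/2 × 2 = 437.9
  [2→2.5]: (437.9+437.4)/2 × 0.5 = 218.825
  [2.5→4.5]: (437.4+343.7)/2 × 2 = 781.1
  [4.5→6.5]: (343.7+237.2)/2 × 2 = 580.9
  [6.5→8.5]: (237.2+158.5)/2 × 2 = 395.7
  Sum = 2414.425 µg/L·h
sublingual tablet tail: 158.5/0.208 = 762.019; AUC_ev,0→∞ = 2414.425 + 762.019 = 3176.444 µg/L·h
F = (AUC_ev/D_ev)/(AUC_iv/D_iv) = (3176.444/50)/(8472.621/20) = 63.52888/423.63105 = 0.1500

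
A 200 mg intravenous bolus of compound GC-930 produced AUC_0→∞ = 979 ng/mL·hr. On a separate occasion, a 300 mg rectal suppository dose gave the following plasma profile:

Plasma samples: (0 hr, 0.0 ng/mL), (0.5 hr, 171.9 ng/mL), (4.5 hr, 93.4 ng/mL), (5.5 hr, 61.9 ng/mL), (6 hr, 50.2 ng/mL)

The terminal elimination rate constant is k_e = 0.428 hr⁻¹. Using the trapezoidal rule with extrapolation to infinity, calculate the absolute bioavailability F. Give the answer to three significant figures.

F = 0.542

Trapezoidal AUC_0→6 (rectal suppository):
  [0→0.5]: (0.0+171.9)/2 × 0.5 = 42.975
  [0.5→4.5]: (171.9+93.4)/2 × 4 = 530.6
  [4.5→5.5]: (93.4+61.9)/2 × 1 = 77.65
  [5.5→6]: (61.9+50.2)/2 × 0.5 = 28.025
  Sum = 679.25 ng/mL·hr
Tail: C_last/k_e = 50.2/0.428 = 117.290
AUC_0→∞ (rectal suppository) = 679.25 + 117.290 = 796.54 ng/mL·hr
F = (AUC_ev/D_ev)/(AUC_iv/D_iv) = (796.54/300)/(979/200) = 2.65513/4.895 = 0.5424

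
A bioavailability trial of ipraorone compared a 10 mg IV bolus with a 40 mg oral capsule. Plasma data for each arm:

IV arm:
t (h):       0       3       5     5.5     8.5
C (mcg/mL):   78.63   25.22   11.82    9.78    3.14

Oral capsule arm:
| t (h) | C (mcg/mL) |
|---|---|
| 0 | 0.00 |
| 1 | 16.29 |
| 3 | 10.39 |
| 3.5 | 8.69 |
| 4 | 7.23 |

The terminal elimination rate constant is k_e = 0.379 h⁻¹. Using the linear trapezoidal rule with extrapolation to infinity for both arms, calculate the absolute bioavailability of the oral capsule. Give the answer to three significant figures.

Trapezoidal AUC_0→8.5 (IV):
  [0→3]: (78.63+25.22)/2 × 3 = 155.775
  [3→5]: (25.22+11.82)/2 × 2 = 37.04
  [5→5.5]: (11.82+9.78)/2 × 0.5 = 5.4
  [5.5→8.5]: (9.78+3.14)/2 × 3 = 19.38
  Sum = 217.595 mcg/mL·h
IV tail: 3.14/0.379 = 8.285; AUC_iv,0→∞ = 217.595 + 8.285 = 225.88 mcg/mL·h
Trapezoidal AUC_0→4 (oral capsule):
  [0→1]: (0.00+16.29)/2 × 1 = 8.145
  [1→3]: (16.29+10.39)/2 × 2 = 26.68
  [3→3.5]: (10.39+8.69)/2 × 0.5 = 4.77
  [3.5→4]: (8.69+7.23)/2 × 0.5 = 3.98
  Sum = 43.575 mcg/mL·h
oral capsule tail: 7.23/0.379 = 19.077; AUC_ev,0→∞ = 43.575 + 19.077 = 62.652 mcg/mL·h
F = (AUC_ev/D_ev)/(AUC_iv/D_iv) = (62.652/40)/(225.88/10) = 1.5663/22.588 = 0.0693

F = 0.0693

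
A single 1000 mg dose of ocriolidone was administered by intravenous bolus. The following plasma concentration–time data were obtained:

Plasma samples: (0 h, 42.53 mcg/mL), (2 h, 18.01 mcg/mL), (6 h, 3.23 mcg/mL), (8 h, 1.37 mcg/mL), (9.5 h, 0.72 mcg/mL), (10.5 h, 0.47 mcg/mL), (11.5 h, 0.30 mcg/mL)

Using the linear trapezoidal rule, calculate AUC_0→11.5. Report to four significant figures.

AUC = 110.2 mcg/mL·h

Trapezoidal AUC_0→11.5:
  [0→2]: (42.53+18.01)/2 × 2 = 60.54
  [2→6]: (18.01+3.23)/2 × 4 = 42.48
  [6→8]: (3.23+1.37)/2 × 2 = 4.6
  [8→9.5]: (1.37+0.72)/2 × 1.5 = 1.5675
  [9.5→10.5]: (0.72+0.47)/2 × 1 = 0.595
  [10.5→11.5]: (0.47+0.30)/2 × 1 = 0.385
  Sum = 110.1675 mcg/mL·h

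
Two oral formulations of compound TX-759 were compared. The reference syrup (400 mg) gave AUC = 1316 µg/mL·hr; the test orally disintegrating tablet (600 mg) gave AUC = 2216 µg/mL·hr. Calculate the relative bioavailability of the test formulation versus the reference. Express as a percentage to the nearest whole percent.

F_rel = (AUC_test/D_test) / (AUC_ref/D_ref)
      = (2216/600) / (1316/400)
      = 3.69333 / 3.29 = 1.1226 = 112.26%

F_rel = 112%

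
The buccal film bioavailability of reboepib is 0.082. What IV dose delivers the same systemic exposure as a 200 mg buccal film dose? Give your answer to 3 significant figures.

D_iv = 16.4 mg

Systemic exposure from an extravascular dose = F × D_ev, so the equivalent IV dose is F × D_ev.
D_iv = F × D_ev = 0.082 × 200 = 16.4 mg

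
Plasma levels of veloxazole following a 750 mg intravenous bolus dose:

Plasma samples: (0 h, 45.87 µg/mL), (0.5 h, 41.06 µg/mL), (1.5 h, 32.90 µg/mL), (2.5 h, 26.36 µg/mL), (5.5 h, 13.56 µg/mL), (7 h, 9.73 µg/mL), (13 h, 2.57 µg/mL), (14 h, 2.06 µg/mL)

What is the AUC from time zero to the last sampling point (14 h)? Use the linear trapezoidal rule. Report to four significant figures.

Trapezoidal AUC_0→14:
  [0→0.5]: (45.87+41.06)/2 × 0.5 = 21.7325
  [0.5→1.5]: (41.06+32.90)/2 × 1 = 36.98
  [1.5→2.5]: (32.90+26.36)/2 × 1 = 29.63
  [2.5→5.5]: (26.36+13.56)/2 × 3 = 59.88
  [5.5→7]: (13.56+9.73)/2 × 1.5 = 17.4675
  [7→13]: (9.73+2.57)/2 × 6 = 36.9
  [13→14]: (2.57+2.06)/2 × 1 = 2.315
  Sum = 204.905 µg/mL·h

AUC = 204.9 µg/mL·h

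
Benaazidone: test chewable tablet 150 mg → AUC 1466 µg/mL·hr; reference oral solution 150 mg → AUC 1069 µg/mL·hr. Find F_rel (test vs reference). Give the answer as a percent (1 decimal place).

F_rel = 137.1%

F_rel = (AUC_test/D_test) / (AUC_ref/D_ref)
      = (1466/150) / (1069/150)
      = 9.77333 / 7.12667 = 1.3714 = 137.14%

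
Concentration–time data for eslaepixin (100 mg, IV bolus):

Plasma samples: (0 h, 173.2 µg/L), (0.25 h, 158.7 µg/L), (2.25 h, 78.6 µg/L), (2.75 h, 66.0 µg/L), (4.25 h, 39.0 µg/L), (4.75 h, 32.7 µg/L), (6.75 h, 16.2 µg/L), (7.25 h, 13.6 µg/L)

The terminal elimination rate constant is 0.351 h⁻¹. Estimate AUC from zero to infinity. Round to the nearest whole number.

Trapezoidal AUC_0→7.25:
  [0→0.25]: (173.2+158.7)/2 × 0.25 = 41.4875
  [0.25→2.25]: (158.7+78.6)/2 × 2 = 237.3
  [2.25→2.75]: (78.6+66.0)/2 × 0.5 = 36.15
  [2.75→4.25]: (66.0+39.0)/2 × 1.5 = 78.75
  [4.25→4.75]: (39.0+32.7)/2 × 0.5 = 17.925
  [4.75→6.75]: (32.7+16.2)/2 × 2 = 48.9
  [6.75→7.25]: (16.2+13.6)/2 × 0.5 = 7.45
  Sum = 467.9625 µg/L·h
Extrapolated tail: C_last / k_e = 13.6 / 0.351 = 38.746
AUC_0→∞ = 467.9625 + 38.746 = 506.7085 µg/L·h

AUC = 507 µg/L·h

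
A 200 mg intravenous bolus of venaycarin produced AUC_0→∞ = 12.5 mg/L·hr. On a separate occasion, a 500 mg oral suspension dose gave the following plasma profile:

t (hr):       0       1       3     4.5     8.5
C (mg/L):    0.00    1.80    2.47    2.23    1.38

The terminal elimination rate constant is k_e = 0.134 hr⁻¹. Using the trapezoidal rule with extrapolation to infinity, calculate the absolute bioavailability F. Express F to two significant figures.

F = 0.84

Trapezoidal AUC_0→8.5 (oral suspension):
  [0→1]: (0.00+1.80)/2 × 1 = 0.9
  [1→3]: (1.80+2.47)/2 × 2 = 4.27
  [3→4.5]: (2.47+2.23)/2 × 1.5 = 3.525
  [4.5→8.5]: (2.23+1.38)/2 × 4 = 7.22
  Sum = 15.915 mg/L·hr
Tail: C_last/k_e = 1.38/0.134 = 10.299
AUC_0→∞ (oral suspension) = 15.915 + 10.299 = 26.214 mg/L·hr
F = (AUC_ev/D_ev)/(AUC_iv/D_iv) = (26.214/500)/(12.5/200) = 0.052428/0.0625 = 0.8388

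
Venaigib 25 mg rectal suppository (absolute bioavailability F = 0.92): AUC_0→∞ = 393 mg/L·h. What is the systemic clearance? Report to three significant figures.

CL = F × Dose / AUC_0→∞
   = 0.92 × 25 / 393 = 0.0585242 L/h

CL = 0.0585 L/h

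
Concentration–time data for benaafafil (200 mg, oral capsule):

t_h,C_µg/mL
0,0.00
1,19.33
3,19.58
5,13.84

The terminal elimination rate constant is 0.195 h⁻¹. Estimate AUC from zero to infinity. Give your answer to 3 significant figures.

Trapezoidal AUC_0→5:
  [0→1]: (0.00+19.33)/2 × 1 = 9.665
  [1→3]: (19.33+19.58)/2 × 2 = 38.91
  [3→5]: (19.58+13.84)/2 × 2 = 33.42
  Sum = 81.995 µg/mL·h
Extrapolated tail: C_last / k_e = 13.84 / 0.195 = 70.974
AUC_0→∞ = 81.995 + 70.974 = 152.969 µg/mL·h

AUC = 153 µg/mL·h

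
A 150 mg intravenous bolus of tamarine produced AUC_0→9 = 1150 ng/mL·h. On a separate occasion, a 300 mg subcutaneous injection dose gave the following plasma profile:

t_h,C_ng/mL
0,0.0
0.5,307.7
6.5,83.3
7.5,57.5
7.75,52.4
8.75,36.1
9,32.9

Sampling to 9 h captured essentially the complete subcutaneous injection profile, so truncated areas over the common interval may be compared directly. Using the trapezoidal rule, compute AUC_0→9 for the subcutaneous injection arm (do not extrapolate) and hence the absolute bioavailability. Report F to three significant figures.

Trapezoidal AUC_0→9 (subcutaneous injection):
  [0→0.5]: (0.0+307.7)/2 × 0.5 = 76.925
  [0.5→6.5]: (307.7+83.3)/2 × 6 = 1173.0
  [6.5→7.5]: (83.3+57.5)/2 × 1 = 70.4
  [7.5→7.75]: (57.5+52.4)/2 × 0.25 = 13.7375
  [7.75→8.75]: (52.4+36.1)/2 × 1 = 44.25
  [8.75→9]: (36.1+32.9)/2 × 0.25 = 8.625
  Sum = 1386.9375 ng/mL·h
F = (AUC_ev/D_ev)/(AUC_iv/D_iv) = (1386.9375/300)/(1150/150) = 4.623125/7.66667 = 0.6030

F = 0.603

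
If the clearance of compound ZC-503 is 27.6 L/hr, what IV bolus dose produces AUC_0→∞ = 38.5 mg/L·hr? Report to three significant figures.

Dose_iv = CL × AUC_0→∞
     = 27.6 × 38.5 = 1062.6 mg

Dose = 1060 mg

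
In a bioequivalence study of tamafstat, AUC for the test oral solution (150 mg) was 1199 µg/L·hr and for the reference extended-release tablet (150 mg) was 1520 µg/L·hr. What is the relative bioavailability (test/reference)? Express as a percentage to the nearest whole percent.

F_rel = 79%

F_rel = (AUC_test/D_test) / (AUC_ref/D_ref)
      = (1199/150) / (1520/150)
      = 7.99333 / 10.1333 = 0.7888 = 78.88%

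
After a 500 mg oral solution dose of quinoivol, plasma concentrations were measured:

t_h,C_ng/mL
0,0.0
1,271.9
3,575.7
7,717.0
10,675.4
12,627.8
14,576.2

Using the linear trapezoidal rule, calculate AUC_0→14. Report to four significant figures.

AUC = 8165 ng/mL·h

Trapezoidal AUC_0→14:
  [0→1]: (0.0+271.9)/2 × 1 = 135.95
  [1→3]: (271.9+575.7)/2 × 2 = 847.6
  [3→7]: (575.7+717.0)/2 × 4 = 2585.4
  [7→10]: (717.0+675.4)/2 × 3 = 2088.6
  [10→12]: (675.4+627.8)/2 × 2 = 1303.2
  [12→14]: (627.8+576.2)/2 × 2 = 1204.0
  Sum = 8164.75 ng/mL·h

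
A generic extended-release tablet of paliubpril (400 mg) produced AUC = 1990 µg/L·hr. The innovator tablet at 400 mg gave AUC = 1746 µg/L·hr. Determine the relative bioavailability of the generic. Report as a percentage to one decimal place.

F_rel = 114.0%

F_rel = (AUC_test/D_test) / (AUC_ref/D_ref)
      = (1990/400) / (1746/400)
      = 4.975 / 4.365 = 1.1397 = 113.97%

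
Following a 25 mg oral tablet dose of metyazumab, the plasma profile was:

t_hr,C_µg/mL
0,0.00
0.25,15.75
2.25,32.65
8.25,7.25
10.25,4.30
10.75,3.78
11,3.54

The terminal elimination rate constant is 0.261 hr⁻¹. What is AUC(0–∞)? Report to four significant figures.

Trapezoidal AUC_0→11:
  [0→0.25]: (0.00+15.75)/2 × 0.25 = 1.96875
  [0.25→2.25]: (15.75+32.65)/2 × 2 = 48.4
  [2.25→8.25]: (32.65+7.25)/2 × 6 = 119.7
  [8.25→10.25]: (7.25+4.30)/2 × 2 = 11.55
  [10.25→10.75]: (4.30+3.78)/2 × 0.5 = 2.02
  [10.75→11]: (3.78+3.54)/2 × 0.25 = 0.915
  Sum = 184.55375 µg/mL·hr
Extrapolated tail: C_last / k_e = 3.54 / 0.261 = 13.563
AUC_0→∞ = 184.55375 + 13.563 = 198.11675 µg/mL·hr

AUC = 198.1 µg/mL·hr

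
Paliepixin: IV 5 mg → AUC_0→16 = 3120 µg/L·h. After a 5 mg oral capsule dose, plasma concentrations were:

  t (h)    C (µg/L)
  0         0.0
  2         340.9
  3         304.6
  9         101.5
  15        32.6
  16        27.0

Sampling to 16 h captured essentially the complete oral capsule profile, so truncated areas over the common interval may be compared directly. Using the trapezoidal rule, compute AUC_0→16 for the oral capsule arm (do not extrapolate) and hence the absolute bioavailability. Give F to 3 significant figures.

Trapezoidal AUC_0→16 (oral capsule):
  [0→2]: (0.0+340.9)/2 × 2 = 340.9
  [2→3]: (340.9+304.6)/2 × 1 = 322.75
  [3→9]: (304.6+101.5)/2 × 6 = 1218.3
  [9→15]: (101.5+32.6)/2 × 6 = 402.3
  [15→16]: (32.6+27.0)/2 × 1 = 29.8
  Sum = 2314.05 µg/L·h
F = (AUC_ev/D_ev)/(AUC_iv/D_iv) = (2314.05/5)/(3120/5) = 462.81/624 = 0.7417

F = 0.742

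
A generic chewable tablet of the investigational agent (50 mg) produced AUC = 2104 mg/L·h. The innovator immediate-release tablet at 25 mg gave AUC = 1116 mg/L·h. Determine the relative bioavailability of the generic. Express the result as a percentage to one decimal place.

F_rel = (AUC_test/D_test) / (AUC_ref/D_ref)
      = (2104/50) / (1116/25)
      = 42.08 / 44.64 = 0.9427 = 94.27%

F_rel = 94.3%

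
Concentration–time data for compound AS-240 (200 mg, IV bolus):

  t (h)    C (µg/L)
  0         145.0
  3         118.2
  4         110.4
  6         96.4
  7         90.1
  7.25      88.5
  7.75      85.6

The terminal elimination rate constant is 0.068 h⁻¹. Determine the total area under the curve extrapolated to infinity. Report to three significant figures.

Trapezoidal AUC_0→7.75:
  [0→3]: (145.0+118.2)/2 × 3 = 394.8
  [3→4]: (118.2+110.4)/2 × 1 = 114.3
  [4→6]: (110.4+96.4)/2 × 2 = 206.8
  [6→7]: (96.4+90.1)/2 × 1 = 93.25
  [7→7.25]: (90.1+88.5)/2 × 0.25 = 22.325
  [7.25→7.75]: (88.5+85.6)/2 × 0.5 = 43.525
  Sum = 875.0 µg/L·h
Extrapolated tail: C_last / k_e = 85.6 / 0.068 = 1258.824
AUC_0→∞ = 875.0 + 1258.824 = 2133.824 µg/L·h

AUC = 2130 µg/L·h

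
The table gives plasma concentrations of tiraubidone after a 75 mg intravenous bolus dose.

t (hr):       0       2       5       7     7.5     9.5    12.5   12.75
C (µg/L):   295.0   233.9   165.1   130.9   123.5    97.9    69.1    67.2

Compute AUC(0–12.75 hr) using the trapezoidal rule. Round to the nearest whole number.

AUC = 1976 µg/L·hr

Trapezoidal AUC_0→12.75:
  [0→2]: (295.0+233.9)/2 × 2 = 528.9
  [2→5]: (233.9+165.1)/2 × 3 = 598.5
  [5→7]: (165.1+130.9)/2 × 2 = 296.0
  [7→7.5]: (130.9+123.5)/2 × 0.5 = 63.6
  [7.5→9.5]: (123.5+97.9)/2 × 2 = 221.4
  [9.5→12.5]: (97.9+69.1)/2 × 3 = 250.5
  [12.5→12.75]: (69.1+67.2)/2 × 0.25 = 17.0375
  Sum = 1975.9375 µg/L·hr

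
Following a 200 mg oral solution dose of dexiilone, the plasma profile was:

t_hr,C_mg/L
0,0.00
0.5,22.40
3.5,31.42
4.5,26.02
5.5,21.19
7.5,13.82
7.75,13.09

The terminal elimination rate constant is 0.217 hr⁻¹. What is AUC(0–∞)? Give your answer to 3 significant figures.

AUC = 237 mg/L·hr

Trapezoidal AUC_0→7.75:
  [0→0.5]: (0.00+22.40)/2 × 0.5 = 5.6
  [0.5→3.5]: (22.40+31.42)/2 × 3 = 80.73
  [3.5→4.5]: (31.42+26.02)/2 × 1 = 28.72
  [4.5→5.5]: (26.02+21.19)/2 × 1 = 23.605
  [5.5→7.5]: (21.19+13.82)/2 × 2 = 35.01
  [7.5→7.75]: (13.82+13.09)/2 × 0.25 = 3.36375
  Sum = 177.02875 mg/L·hr
Extrapolated tail: C_last / k_e = 13.09 / 0.217 = 60.323
AUC_0→∞ = 177.02875 + 60.323 = 237.35175 mg/L·hr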